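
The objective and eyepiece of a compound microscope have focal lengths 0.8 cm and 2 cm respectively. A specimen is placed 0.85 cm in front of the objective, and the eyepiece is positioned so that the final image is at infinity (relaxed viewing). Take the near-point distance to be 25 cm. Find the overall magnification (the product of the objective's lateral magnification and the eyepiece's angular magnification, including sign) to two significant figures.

Objective: 1/d_i = 1/f_obj - 1/d_o = 1/0.8 - 1/0.85 = 0.07353 cm^-1, so d_i = 13.600 cm.
m_obj = -d_i/d_o = -13.600/0.85 = -16.000.
Eyepiece angular magnification (image at infinity): M_eye = D/f_e = 25/2 = 12.500.
Overall M = m_obj x M_eye = (-16.000)(12.500) = -200.00.

-200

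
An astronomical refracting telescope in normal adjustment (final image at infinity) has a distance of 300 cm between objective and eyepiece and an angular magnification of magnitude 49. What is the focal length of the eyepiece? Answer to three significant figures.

6.00 cm

In normal adjustment the tube length equals f_obj + f_eye and |M| = f_obj/f_eye.
So f_obj = 49 f_eye and 49 f_eye + f_eye = 300 cm, giving f_eye = 300/50 = 6.000 cm and f_obj = 294.000 cm.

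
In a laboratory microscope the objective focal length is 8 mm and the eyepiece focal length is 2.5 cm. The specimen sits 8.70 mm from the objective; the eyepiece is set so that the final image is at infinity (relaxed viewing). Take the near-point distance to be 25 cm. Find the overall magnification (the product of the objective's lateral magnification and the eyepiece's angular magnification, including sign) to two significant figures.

-110

Convert to cm: f_obj = 8 mm = 0.8 cm; d_o = 8.70 mm = 0.87 cm.
Objective: 1/d_i = 1/f_obj - 1/d_o = 1/0.8 - 1/0.87 = 0.10057 cm^-1, so d_i = 9.943 cm.
m_obj = -d_i/d_o = -9.943/0.87 = -11.429.
Eyepiece angular magnification (image at infinity): M_eye = D/f_e = 25/2.5 = 10.000.
Overall M = m_obj x M_eye = (-11.429)(10.000) = -114.29.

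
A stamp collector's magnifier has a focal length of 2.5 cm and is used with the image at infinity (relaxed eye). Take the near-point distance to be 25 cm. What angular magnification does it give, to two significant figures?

10

M = D/f = 25/2.5 = 10.000.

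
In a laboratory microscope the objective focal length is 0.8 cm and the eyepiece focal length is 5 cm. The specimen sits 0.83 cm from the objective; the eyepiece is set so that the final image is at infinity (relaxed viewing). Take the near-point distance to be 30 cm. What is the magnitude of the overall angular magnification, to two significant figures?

Objective: 1/d_i = 1/f_obj - 1/d_o = 1/0.8 - 1/0.83 = 0.04518 cm^-1, so d_i = 22.133 cm.
m_obj = -d_i/d_o = -22.133/0.83 = -26.667.
Eyepiece angular magnification (image at infinity): M_eye = D/f_e = 30/5 = 6.000.
Overall M = m_obj x M_eye = (-26.667)(6.000) = -160.00.
|M| = 160.00.

160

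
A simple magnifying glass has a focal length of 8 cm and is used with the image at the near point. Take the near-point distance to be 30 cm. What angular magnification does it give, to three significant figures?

M = 1 + D/f = 1 + 30/8 = 4.750.

4.75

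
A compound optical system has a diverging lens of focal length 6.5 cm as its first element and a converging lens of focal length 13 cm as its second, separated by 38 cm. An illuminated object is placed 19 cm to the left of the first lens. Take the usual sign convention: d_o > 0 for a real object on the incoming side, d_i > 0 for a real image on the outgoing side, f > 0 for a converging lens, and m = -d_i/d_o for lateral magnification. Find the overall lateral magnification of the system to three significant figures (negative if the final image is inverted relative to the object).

-0.111

Applying the thin-lens equation to the first lens, 1/(-6.5) = 1/19 + 1/d_i1, which gives d_i1 = -4.843 cm.
Its lateral magnification is m_1 = -d_i1/d_o1 = -(-4.843)/19 = 0.2549.
With d_i1 < 0 the first image is virtual and lies on the object side; the object distance for lens 2 is d_o2 = 38 - (-4.843) = 42.843 cm.
Applying the thin-lens equation again with f_2 = 13 cm and d_o2 = 42.843 cm gives d_i2 = 18.663 cm.
m_2 = -(18.663)/(42.843) = -0.4356.
The system's lateral magnification is m_1 m_2 = (0.2549)(-0.4356) = -0.1110.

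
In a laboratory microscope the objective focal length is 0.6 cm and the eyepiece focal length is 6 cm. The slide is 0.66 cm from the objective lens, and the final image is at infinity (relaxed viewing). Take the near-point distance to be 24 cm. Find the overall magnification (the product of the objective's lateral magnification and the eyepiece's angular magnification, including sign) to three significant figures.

-40.0

Objective: 1/d_i = 1/f_obj - 1/d_o = 1/0.6 - 1/0.66 = 0.15152 cm^-1, so d_i = 6.600 cm.
m_obj = -d_i/d_o = -6.600/0.66 = -10.000.
Eyepiece angular magnification (image at infinity): M_eye = D/f_e = 24/6 = 4.000.
Overall M = m_obj x M_eye = (-10.000)(4.000) = -40.00.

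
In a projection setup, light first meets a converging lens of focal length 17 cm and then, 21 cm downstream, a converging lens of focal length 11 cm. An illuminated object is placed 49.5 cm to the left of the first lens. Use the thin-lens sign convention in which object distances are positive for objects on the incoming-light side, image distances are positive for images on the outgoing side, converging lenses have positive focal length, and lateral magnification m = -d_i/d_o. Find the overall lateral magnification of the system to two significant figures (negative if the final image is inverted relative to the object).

-0.36

Applying the thin-lens equation to the first lens, 1/17 = 1/49.5 + 1/d_i1, which gives d_i1 = 25.892 cm.
Its lateral magnification is m_1 = -d_i1/d_o1 = -(25.892)/49.5 = -0.5231.
This image would form 25.892 cm past lens 1, i.e. 4.892 cm beyond lens 2, so it is a virtual object for lens 2: d_o2 = 21 - 25.892 = -4.892 cm.
Applying the thin-lens equation again with f_2 = 11 cm and d_o2 = -4.892 cm gives d_i2 = 3.386 cm.
m_2 = -(3.386)/(-4.892) = 0.6922.
Total m = m_1 x m_2 = (-0.5231)(0.6922) = -0.3621.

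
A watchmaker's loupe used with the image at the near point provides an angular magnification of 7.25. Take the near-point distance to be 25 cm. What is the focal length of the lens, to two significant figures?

For the image at the near point, M = 1 + D/f.
f = D/(M - 1) = 25/(7.25 - 1) = 4.000 cm.

4.0 cm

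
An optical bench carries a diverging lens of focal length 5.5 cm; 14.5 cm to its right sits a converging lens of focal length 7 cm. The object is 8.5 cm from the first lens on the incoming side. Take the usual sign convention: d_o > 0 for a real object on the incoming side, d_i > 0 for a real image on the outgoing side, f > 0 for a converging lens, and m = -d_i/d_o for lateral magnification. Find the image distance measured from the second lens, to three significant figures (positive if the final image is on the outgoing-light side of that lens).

First lens: d_i1 = 1/(1/(-5.5) - 1/8.5) = -3.339 cm.
With d_i1 < 0 the first image is virtual and lies on the object side; the object distance for lens 2 is d_o2 = 14.5 - (-3.339) = 17.839 cm.
Second lens: d_i2 = 1/(1/7 - 1/(17.839)) = 11.521 cm.

11.5 cm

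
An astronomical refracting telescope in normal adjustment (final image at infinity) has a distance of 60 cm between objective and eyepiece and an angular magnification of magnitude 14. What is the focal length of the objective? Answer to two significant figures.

In normal adjustment the tube length equals f_obj + f_eye and |M| = f_obj/f_eye.
So f_obj = 14 f_eye and 14 f_eye + f_eye = 60 cm, giving f_eye = 60/15 = 4.000 cm and f_obj = 56.000 cm.

56 cm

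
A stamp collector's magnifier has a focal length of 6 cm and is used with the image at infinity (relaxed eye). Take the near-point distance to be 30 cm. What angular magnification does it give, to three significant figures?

5.00

M = D/f = 30/6 = 5.000.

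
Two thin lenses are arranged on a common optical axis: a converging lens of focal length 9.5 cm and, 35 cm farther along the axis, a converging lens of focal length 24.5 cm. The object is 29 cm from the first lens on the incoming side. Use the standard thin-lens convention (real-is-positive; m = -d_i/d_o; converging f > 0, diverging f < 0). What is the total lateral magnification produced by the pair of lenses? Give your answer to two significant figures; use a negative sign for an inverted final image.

-3.3

Lens 1: 1/d_i1 = 1/f_1 - 1/d_o1 = 1/9.5 - 1/29 = 0.07078 cm^-1, so d_i1 = 14.128 cm.
m_1 = -(14.128)/29 = -0.4872.
The intermediate image is 14.128 cm to the right of lens 1, so d_o2 = L - d_i1 = 35 - 14.128 = 20.872 cm.
Lens 2: 1/d_i2 = 1/f_2 - 1/d_o2 = 1/24.5 - 1/(20.872) = -0.00710 cm^-1, so d_i2 = -140.940 cm.
m_2 = -(-140.940)/(20.872) = 6.7527.
The system's lateral magnification is m_1 m_2 = (-0.4872)(6.7527) = -3.2898.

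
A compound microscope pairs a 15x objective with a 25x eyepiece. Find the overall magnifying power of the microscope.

The overall magnification of a compound microscope is the product of the objective and eyepiece magnifications:
M = M_obj x M_eye = 15 x 25 = 375.

375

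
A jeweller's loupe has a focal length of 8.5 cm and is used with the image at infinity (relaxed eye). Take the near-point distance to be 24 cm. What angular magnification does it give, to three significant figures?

2.82

M = D/f = 24/8.5 = 2.824.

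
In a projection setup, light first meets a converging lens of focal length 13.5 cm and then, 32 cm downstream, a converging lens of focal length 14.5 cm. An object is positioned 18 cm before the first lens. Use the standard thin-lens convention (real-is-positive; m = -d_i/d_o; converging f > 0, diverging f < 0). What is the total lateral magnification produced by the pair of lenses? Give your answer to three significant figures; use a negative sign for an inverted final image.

Applying the thin-lens equation to the first lens, 1/13.5 = 1/18 + 1/d_i1, which gives d_i1 = 54.000 cm.
Its lateral magnification is m_1 = -d_i1/d_o1 = -(54.000)/18 = -3.0000.
This image would form 54.000 cm past lens 1, i.e. 22.000 cm beyond lens 2, so it is a virtual object for lens 2: d_o2 = 32 - 54.000 = -22.000 cm.
Applying the thin-lens equation again with f_2 = 14.5 cm and d_o2 = -22.000 cm gives d_i2 = 8.740 cm.
m_2 = -(8.740)/(-22.000) = 0.3973.
Overall magnification: m = m_1 m_2 = -1.1918.

-1.19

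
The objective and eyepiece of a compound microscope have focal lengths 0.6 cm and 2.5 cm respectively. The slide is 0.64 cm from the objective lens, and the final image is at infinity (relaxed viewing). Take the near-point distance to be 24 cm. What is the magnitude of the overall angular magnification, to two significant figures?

Objective: 1/d_i = 1/f_obj - 1/d_o = 1/0.6 - 1/0.64 = 0.10417 cm^-1, so d_i = 9.600 cm.
m_obj = -d_i/d_o = -9.600/0.64 = -15.000.
Eyepiece angular magnification (image at infinity): M_eye = D/f_e = 24/2.5 = 9.600.
Overall M = m_obj x M_eye = (-15.000)(9.600) = -144.00.
|M| = 144.00.

140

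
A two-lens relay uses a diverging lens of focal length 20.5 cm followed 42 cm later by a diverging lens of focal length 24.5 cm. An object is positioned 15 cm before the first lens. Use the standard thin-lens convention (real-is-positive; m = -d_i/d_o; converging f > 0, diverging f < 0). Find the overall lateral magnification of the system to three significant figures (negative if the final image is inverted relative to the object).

Applying the thin-lens equation to the first lens, 1/(-20.5) = 1/15 + 1/d_i1, which gives d_i1 = -8.662 cm.
Its lateral magnification is m_1 = -d_i1/d_o1 = -(-8.662)/15 = 0.5775.
With d_i1 < 0 the first image is virtual and lies on the object side; the object distance for lens 2 is d_o2 = 42 - (-8.662) = 50.662 cm.
Applying the thin-lens equation again with f_2 = -24.5 cm and d_o2 = 50.662 cm gives d_i2 = -16.514 cm.
m_2 = -(-16.514)/(50.662) = 0.3260.
The system's lateral magnification is m_1 m_2 = (0.5775)(0.3260) = 0.1882.

0.188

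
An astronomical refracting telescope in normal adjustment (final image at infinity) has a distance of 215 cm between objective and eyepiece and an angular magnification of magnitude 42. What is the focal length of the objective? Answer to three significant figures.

210 cm

In normal adjustment the tube length equals f_obj + f_eye and |M| = f_obj/f_eye.
So f_obj = 42 f_eye and 42 f_eye + f_eye = 215 cm, giving f_eye = 215/43 = 5.000 cm and f_obj = 210.000 cm.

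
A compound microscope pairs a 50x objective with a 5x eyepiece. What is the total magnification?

The overall magnification of a compound microscope is the product of the objective and eyepiece magnifications:
M = M_obj x M_eye = 50 x 5 = 250.

250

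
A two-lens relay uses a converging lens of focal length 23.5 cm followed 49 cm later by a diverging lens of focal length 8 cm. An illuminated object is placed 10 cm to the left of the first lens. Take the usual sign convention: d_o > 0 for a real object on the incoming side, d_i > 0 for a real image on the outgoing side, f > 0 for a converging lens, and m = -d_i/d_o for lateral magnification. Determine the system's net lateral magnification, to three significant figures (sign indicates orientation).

0.187

Applying the thin-lens equation to the first lens, 1/23.5 = 1/10 + 1/d_i1, which gives d_i1 = -17.407 cm.
Its lateral magnification is m_1 = -d_i1/d_o1 = -(-17.407)/10 = 1.7407.
The intermediate image is virtual, 17.407 cm to the left of lens 1, so d_o2 = L - d_i1 = 49 - (-17.407) = 66.407 cm.
Applying the thin-lens equation again with f_2 = -8 cm and d_o2 = 66.407 cm gives d_i2 = -7.140 cm.
m_2 = -(-7.140)/(66.407) = 0.1075.
Overall magnification: m = m_1 m_2 = 0.1872.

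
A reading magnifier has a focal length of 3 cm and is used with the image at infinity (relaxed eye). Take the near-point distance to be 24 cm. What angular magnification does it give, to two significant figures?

8.0

M = D/f = 24/3 = 8.000.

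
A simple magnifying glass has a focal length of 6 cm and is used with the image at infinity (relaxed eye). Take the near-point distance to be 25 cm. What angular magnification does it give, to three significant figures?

4.17

M = D/f = 25/6 = 4.167.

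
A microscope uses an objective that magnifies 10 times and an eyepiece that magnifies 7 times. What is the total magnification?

The overall magnification of a compound microscope is the product of the objective and eyepiece magnifications:
M = M_obj x M_eye = 10 x 7 = 70.

70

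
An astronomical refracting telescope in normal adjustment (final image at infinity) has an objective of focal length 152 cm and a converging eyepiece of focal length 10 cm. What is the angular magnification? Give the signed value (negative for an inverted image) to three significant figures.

M = -f_obj/f_eye = -152/(10) = -15.200.

-15.2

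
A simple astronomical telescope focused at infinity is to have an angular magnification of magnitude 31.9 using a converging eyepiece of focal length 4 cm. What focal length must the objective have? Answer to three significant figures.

|M| = f_obj/|f_eye|, so f_obj = |M| x |f_eye| = 31.9 x 4 = 127.600 cm.

128 cm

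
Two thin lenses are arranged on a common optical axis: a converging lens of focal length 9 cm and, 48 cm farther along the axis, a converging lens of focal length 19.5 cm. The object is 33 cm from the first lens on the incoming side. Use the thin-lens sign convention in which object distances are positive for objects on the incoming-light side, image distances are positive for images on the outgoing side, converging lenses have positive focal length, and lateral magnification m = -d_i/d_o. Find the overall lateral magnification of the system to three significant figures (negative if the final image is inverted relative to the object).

0.453

Applying the thin-lens equation to the first lens, 1/9 = 1/33 + 1/d_i1, which gives d_i1 = 12.375 cm.
Its lateral magnification is m_1 = -d_i1/d_o1 = -(12.375)/33 = -0.3750.
The intermediate image is 12.375 cm to the right of lens 1, so d_o2 = L - d_i1 = 48 - 12.375 = 35.625 cm.
Applying the thin-lens equation again with f_2 = 19.5 cm and d_o2 = 35.625 cm gives d_i2 = 43.081 cm.
m_2 = -(43.081)/(35.625) = -1.2093.
Total m = m_1 x m_2 = (-0.3750)(-1.2093) = 0.4535.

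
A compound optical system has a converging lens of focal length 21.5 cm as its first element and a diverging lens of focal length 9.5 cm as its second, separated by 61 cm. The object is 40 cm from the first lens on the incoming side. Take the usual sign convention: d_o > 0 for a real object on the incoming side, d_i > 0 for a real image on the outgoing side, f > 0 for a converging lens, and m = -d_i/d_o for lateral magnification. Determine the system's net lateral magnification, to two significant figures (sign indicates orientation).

-0.46

Applying the thin-lens equation to the first lens, 1/21.5 = 1/40 + 1/d_i1, which gives d_i1 = 46.486 cm.
Its lateral magnification is m_1 = -d_i1/d_o1 = -(46.486)/40 = -1.1622.
That image sits 14.514 cm in front of the second lens, so d_o2 = 14.514 cm.
Applying the thin-lens equation again with f_2 = -9.5 cm and d_o2 = 14.514 cm gives d_i2 = -5.742 cm.
m_2 = -(-5.742)/(14.514) = 0.3956.
The system's lateral magnification is m_1 m_2 = (-1.1622)(0.3956) = -0.4598.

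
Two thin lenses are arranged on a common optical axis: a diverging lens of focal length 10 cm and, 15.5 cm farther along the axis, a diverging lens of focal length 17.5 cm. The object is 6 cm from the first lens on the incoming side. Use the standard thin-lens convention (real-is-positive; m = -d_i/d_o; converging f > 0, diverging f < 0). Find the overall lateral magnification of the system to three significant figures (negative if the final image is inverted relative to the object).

Lens 1: 1/d_i1 = 1/f_1 - 1/d_o1 = 1/(-10) - 1/6 = -0.26667 cm^-1, so d_i1 = -3.750 cm.
m_1 = -(-3.750)/6 = 0.6250.
With d_i1 < 0 the first image is virtual and lies on the object side; the object distance for lens 2 is d_o2 = 15.5 - (-3.750) = 19.250 cm.
Lens 2: 1/d_i2 = 1/f_2 - 1/d_o2 = 1/(-17.5) - 1/(19.250) = -0.10909 cm^-1, so d_i2 = -9.167 cm.
m_2 = -(-9.167)/(19.250) = 0.4762.
Total m = m_1 x m_2 = (0.6250)(0.4762) = 0.2976.

0.298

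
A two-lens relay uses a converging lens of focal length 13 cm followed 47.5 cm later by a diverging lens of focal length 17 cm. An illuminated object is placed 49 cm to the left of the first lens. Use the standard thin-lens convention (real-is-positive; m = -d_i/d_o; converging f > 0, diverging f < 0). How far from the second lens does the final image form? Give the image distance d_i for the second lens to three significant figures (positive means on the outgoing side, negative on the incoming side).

-10.8 cm

Lens 1: 1/d_i1 = 1/f_1 - 1/d_o1 = 1/13 - 1/49 = 0.05651 cm^-1, so d_i1 = 17.694 cm.
Object distance for lens 2: d_o2 = 47.5 - 17.694 = 29.806 cm.
Lens 2: 1/d_i2 = 1/f_2 - 1/d_o2 = 1/(-17) - 1/(29.806) = -0.09237 cm^-1, so d_i2 = -10.826 cm.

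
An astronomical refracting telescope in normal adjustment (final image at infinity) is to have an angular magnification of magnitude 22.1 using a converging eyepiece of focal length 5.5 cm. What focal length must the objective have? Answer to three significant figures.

|M| = f_obj/|f_eye|, so f_obj = |M| x |f_eye| = 22.1 x 5.5 = 121.550 cm.

122 cm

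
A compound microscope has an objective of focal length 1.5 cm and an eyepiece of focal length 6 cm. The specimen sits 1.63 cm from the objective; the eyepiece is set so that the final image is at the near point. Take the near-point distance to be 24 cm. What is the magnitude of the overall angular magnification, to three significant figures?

Objective: 1/d_i = 1/f_obj - 1/d_o = 1/1.5 - 1/1.63 = 0.05317 cm^-1, so d_i = 18.808 cm.
m_obj = -d_i/d_o = -18.808/1.63 = -11.538.
Eyepiece angular magnification (image at near point): M_eye = 1 + D/f_e = 1 + 24/6 = 5.000.
Overall M = m_obj x M_eye = (-11.538)(5.000) = -57.69.
|M| = 57.69.

57.7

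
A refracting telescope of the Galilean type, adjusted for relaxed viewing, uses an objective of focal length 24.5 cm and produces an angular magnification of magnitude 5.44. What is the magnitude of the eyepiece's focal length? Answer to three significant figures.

4.50 cm

|M| = f_obj/|f_eye|, so |f_eye| = f_obj/|M| = 24.5/5.44 = 4.504 cm.
(The eyepiece is diverging, so its signed focal length is -4.504 cm.)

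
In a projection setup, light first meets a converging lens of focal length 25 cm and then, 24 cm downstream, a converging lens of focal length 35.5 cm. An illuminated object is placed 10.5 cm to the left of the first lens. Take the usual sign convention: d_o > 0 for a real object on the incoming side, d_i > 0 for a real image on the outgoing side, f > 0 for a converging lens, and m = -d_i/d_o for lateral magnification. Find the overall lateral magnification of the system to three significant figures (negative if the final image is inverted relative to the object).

Applying the thin-lens equation to the first lens, 1/25 = 1/10.5 + 1/d_i1, which gives d_i1 = -18.103 cm.
Its lateral magnification is m_1 = -d_i1/d_o1 = -(-18.103)/10.5 = 1.7241.
With d_i1 < 0 the first image is virtual and lies on the object side; the object distance for lens 2 is d_o2 = 24 - (-18.103) = 42.103 cm.
Applying the thin-lens equation again with f_2 = 35.5 cm and d_o2 = 42.103 cm gives d_i2 = 226.347 cm.
m_2 = -(226.347)/(42.103) = -5.3760.
Overall magnification: m = m_1 m_2 = -9.2689.

-9.27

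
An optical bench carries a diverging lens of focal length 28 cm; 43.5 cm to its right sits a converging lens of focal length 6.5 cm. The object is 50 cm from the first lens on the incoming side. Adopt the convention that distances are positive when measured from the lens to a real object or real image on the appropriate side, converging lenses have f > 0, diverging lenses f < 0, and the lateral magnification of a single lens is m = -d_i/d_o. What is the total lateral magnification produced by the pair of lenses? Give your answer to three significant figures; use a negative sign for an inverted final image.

-0.0425

First lens: d_i1 = 1/(1/(-28) - 1/50) = -17.949 cm.
m_1 = -(-17.949)/50 = 0.3590.
With d_i1 < 0 the first image is virtual and lies on the object side; the object distance for lens 2 is d_o2 = 43.5 - (-17.949) = 61.449 cm.
Second lens: d_i2 = 1/(1/6.5 - 1/(61.449)) = 7.269 cm.
m_2 = -(7.269)/(61.449) = -0.1183.
Overall magnification: m = m_1 m_2 = -0.0425.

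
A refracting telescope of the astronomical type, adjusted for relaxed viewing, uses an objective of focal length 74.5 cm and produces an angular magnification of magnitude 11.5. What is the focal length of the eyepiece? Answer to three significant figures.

6.48 cm

|M| = f_obj/f_eye, so f_eye = f_obj/|M| = 74.5/11.5 = 6.478 cm.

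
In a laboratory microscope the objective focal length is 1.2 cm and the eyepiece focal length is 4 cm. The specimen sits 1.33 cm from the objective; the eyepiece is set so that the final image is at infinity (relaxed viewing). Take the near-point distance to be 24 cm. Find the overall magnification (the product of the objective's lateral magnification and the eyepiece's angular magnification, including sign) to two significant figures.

-55

Objective: 1/d_i = 1/f_obj - 1/d_o = 1/1.2 - 1/1.33 = 0.08145 cm^-1, so d_i = 12.277 cm.
m_obj = -d_i/d_o = -12.277/1.33 = -9.231.
Eyepiece angular magnification (image at infinity): M_eye = D/f_e = 24/4 = 6.000.
Overall M = m_obj x M_eye = (-9.231)(6.000) = -55.38.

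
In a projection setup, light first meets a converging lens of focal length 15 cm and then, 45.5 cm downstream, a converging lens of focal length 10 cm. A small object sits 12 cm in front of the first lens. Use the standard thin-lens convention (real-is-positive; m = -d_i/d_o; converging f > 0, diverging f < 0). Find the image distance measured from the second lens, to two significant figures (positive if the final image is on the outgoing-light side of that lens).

11 cm

First lens: d_i1 = 1/(1/15 - 1/12) = -60.000 cm.
The intermediate image is virtual, 60.000 cm to the left of lens 1, so d_o2 = L - d_i1 = 45.5 - (-60.000) = 105.500 cm.
Second lens: d_i2 = 1/(1/10 - 1/(105.500)) = 11.047 cm.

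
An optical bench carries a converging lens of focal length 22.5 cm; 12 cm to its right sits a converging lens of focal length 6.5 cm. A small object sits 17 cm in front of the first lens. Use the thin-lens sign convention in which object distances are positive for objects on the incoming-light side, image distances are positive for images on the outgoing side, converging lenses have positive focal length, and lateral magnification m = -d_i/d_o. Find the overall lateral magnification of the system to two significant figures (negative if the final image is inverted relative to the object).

-0.35

Lens 1: 1/d_i1 = 1/f_1 - 1/d_o1 = 1/22.5 - 1/17 = -0.01438 cm^-1, so d_i1 = -69.545 cm.
m_1 = -(-69.545)/17 = 4.0909.
The intermediate image is virtual, 69.545 cm to the left of lens 1, so d_o2 = L - d_i1 = 12 - (-69.545) = 81.545 cm.
Lens 2: 1/d_i2 = 1/f_2 - 1/d_o2 = 1/6.5 - 1/(81.545) = 0.14158 cm^-1, so d_i2 = 7.063 cm.
m_2 = -(7.063)/(81.545) = -0.0866.
The system's lateral magnification is m_1 m_2 = (4.0909)(-0.0866) = -0.3543.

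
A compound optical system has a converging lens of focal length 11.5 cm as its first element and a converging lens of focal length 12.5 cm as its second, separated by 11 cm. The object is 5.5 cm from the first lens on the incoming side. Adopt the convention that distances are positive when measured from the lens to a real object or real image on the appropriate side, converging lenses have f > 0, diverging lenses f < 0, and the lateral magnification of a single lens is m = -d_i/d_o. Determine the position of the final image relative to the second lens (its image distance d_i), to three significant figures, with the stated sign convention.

First lens: d_i1 = 1/(1/11.5 - 1/5.5) = -10.542 cm.
The intermediate image is virtual, 10.542 cm to the left of lens 1, so d_o2 = L - d_i1 = 11 - (-10.542) = 21.542 cm.
Second lens: d_i2 = 1/(1/12.5 - 1/(21.542)) = 29.781 cm.

29.8 cm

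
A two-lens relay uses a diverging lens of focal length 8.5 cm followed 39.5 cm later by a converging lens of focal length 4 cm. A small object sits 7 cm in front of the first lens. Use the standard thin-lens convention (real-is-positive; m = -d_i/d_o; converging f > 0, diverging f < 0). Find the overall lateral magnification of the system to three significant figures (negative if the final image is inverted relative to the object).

Applying the thin-lens equation to the first lens, 1/(-8.5) = 1/7 + 1/d_i1, which gives d_i1 = -3.839 cm.
Its lateral magnification is m_1 = -d_i1/d_o1 = -(-3.839)/7 = 0.5484.
The intermediate image is virtual, 3.839 cm to the left of lens 1, so d_o2 = L - d_i1 = 39.5 - (-3.839) = 43.339 cm.
Applying the thin-lens equation again with f_2 = 4 cm and d_o2 = 43.339 cm gives d_i2 = 4.407 cm.
m_2 = -(4.407)/(43.339) = -0.1017.
The system's lateral magnification is m_1 m_2 = (0.5484)(-0.1017) = -0.0558.

-0.0558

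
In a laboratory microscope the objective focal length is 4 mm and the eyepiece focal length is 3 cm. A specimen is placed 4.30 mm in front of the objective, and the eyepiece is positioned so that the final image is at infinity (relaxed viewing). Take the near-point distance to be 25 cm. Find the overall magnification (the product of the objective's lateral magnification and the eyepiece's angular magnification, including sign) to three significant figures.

Convert to cm: f_obj = 4 mm = 0.4 cm; d_o = 4.30 mm = 0.43 cm.
Objective: 1/d_i = 1/f_obj - 1/d_o = 1/0.4 - 1/0.43 = 0.17442 cm^-1, so d_i = 5.733 cm.
m_obj = -d_i/d_o = -5.733/0.43 = -13.333.
Eyepiece angular magnification (image at infinity): M_eye = D/f_e = 25/3 = 8.333.
Overall M = m_obj x M_eye = (-13.333)(8.333) = -111.11.

-111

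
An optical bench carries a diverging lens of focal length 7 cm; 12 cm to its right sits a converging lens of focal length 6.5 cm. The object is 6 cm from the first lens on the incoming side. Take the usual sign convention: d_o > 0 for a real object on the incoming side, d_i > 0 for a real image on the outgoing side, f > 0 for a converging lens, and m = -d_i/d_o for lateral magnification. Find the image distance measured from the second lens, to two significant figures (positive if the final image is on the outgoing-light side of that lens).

11 cm

Applying the thin-lens equation to the first lens, 1/(-7) = 1/6 + 1/d_i1, which gives d_i1 = -3.231 cm.
The intermediate image is virtual, 3.231 cm to the left of lens 1, so d_o2 = L - d_i1 = 12 - (-3.231) = 15.231 cm.
Applying the thin-lens equation again with f_2 = 6.5 cm and d_o2 = 15.231 cm gives d_i2 = 11.339 cm.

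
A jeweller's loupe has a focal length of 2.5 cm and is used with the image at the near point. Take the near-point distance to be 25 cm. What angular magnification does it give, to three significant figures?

M = 1 + D/f = 1 + 25/2.5 = 11.000.

11.0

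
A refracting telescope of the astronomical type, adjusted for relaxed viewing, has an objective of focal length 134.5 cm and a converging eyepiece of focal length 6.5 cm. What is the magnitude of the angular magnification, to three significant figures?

20.7

|M| = f_obj/|f_eye| = 134.5/6.5 = 20.692.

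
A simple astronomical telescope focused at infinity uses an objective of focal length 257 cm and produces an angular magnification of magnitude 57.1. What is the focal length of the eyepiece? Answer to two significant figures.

|M| = f_obj/f_eye, so f_eye = f_obj/|M| = 257/57.1 = 4.501 cm.

4.5 cm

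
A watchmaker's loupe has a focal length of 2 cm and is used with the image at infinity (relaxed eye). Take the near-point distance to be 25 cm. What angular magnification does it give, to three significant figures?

12.5

M = D/f = 25/2 = 12.500.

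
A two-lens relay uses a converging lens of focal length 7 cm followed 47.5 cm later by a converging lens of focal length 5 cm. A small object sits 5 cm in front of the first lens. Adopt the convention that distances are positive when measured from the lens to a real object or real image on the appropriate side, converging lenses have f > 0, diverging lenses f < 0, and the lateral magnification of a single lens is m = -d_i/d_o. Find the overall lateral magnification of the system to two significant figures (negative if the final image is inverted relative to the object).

First lens: d_i1 = 1/(1/7 - 1/5) = -17.500 cm.
m_1 = -(-17.500)/5 = 3.5000.
The intermediate image is virtual, 17.500 cm to the left of lens 1, so d_o2 = L - d_i1 = 47.5 - (-17.500) = 65.000 cm.
Second lens: d_i2 = 1/(1/5 - 1/(65.000)) = 5.417 cm.
m_2 = -(5.417)/(65.000) = -0.0833.
The system's lateral magnification is m_1 m_2 = (3.5000)(-0.0833) = -0.2917.

-0.29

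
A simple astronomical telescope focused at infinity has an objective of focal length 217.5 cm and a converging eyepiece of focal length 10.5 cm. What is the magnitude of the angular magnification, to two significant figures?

21

|M| = f_obj/|f_eye| = 217.5/10.5 = 20.714.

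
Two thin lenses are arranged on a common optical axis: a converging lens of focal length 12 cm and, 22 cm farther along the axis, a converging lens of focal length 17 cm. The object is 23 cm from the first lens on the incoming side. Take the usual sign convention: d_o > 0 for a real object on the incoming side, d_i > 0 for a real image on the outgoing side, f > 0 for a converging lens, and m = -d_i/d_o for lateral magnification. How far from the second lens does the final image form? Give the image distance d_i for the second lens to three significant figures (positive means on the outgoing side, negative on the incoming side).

Applying the thin-lens equation to the first lens, 1/12 = 1/23 + 1/d_i1, which gives d_i1 = 25.091 cm.
This image would form 25.091 cm past lens 1, i.e. 3.091 cm beyond lens 2, so it is a virtual object for lens 2: d_o2 = 22 - 25.091 = -3.091 cm.
Applying the thin-lens equation again with f_2 = 17 cm and d_o2 = -3.091 cm gives d_i2 = 2.615 cm.

2.62 cm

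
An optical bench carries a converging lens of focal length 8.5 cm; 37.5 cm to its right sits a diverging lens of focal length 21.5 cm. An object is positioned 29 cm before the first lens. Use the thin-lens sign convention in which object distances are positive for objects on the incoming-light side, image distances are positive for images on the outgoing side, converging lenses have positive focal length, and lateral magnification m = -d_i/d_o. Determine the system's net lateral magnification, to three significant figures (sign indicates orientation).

-0.190

Lens 1: 1/d_i1 = 1/f_1 - 1/d_o1 = 1/8.5 - 1/29 = 0.08316 cm^-1, so d_i1 = 12.024 cm.
m_1 = -(12.024)/29 = -0.4146.
Object distance for lens 2: d_o2 = 37.5 - 12.024 = 25.476 cm.
Lens 2: 1/d_i2 = 1/f_2 - 1/d_o2 = 1/(-21.5) - 1/(25.476) = -0.08576 cm^-1, so d_i2 = -11.660 cm.
m_2 = -(-11.660)/(25.476) = 0.4577.
The system's lateral magnification is m_1 m_2 = (-0.4146)(0.4577) = -0.1898.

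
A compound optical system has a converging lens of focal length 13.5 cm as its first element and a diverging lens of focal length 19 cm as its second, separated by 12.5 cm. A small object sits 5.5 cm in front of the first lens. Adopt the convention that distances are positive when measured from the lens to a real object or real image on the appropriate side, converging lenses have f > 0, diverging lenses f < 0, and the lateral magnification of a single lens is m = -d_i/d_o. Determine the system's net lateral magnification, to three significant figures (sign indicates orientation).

Applying the thin-lens equation to the first lens, 1/13.5 = 1/5.5 + 1/d_i1, which gives d_i1 = -9.281 cm.
Its lateral magnification is m_1 = -d_i1/d_o1 = -(-9.281)/5.5 = 1.6875.
With d_i1 < 0 the first image is virtual and lies on the object side; the object distance for lens 2 is d_o2 = 12.5 - (-9.281) = 21.781 cm.
Applying the thin-lens equation again with f_2 = -19 cm and d_o2 = 21.781 cm gives d_i2 = -10.148 cm.
m_2 = -(-10.148)/(21.781) = 0.4659.
Total m = m_1 x m_2 = (1.6875)(0.4659) = 0.7862.

0.786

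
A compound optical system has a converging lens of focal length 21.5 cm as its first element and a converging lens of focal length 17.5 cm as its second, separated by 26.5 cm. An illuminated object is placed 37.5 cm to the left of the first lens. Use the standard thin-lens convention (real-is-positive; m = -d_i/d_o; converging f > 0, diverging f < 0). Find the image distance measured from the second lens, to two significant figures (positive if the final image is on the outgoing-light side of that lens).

Applying the thin-lens equation to the first lens, 1/21.5 = 1/37.5 + 1/d_i1, which gives d_i1 = 50.391 cm.
Since 50.391 cm > 26.5 cm, the first image lies past the second lens and serves as a virtual object: d_o2 = L - d_i1 = -23.891 cm.
Applying the thin-lens equation again with f_2 = 17.5 cm and d_o2 = -23.891 cm gives d_i2 = 10.101 cm.

10 cm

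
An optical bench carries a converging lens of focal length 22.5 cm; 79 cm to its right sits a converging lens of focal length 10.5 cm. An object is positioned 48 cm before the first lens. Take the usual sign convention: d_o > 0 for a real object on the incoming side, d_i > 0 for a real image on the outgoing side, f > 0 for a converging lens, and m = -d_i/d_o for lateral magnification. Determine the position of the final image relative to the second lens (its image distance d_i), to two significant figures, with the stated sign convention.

Lens 1: 1/d_i1 = 1/f_1 - 1/d_o1 = 1/22.5 - 1/48 = 0.02361 cm^-1, so d_i1 = 42.353 cm.
That image sits 36.647 cm in front of the second lens, so d_o2 = 36.647 cm.
Lens 2: 1/d_i2 = 1/f_2 - 1/d_o2 = 1/10.5 - 1/(36.647) = 0.06795 cm^-1, so d_i2 = 14.717 cm.

15 cm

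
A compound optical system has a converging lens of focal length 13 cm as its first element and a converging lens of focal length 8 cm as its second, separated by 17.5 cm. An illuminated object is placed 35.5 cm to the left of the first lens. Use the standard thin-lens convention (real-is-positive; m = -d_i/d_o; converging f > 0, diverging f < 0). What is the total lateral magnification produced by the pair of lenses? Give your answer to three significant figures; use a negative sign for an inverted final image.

-0.420

First lens: d_i1 = 1/(1/13 - 1/35.5) = 20.511 cm.
m_1 = -(20.511)/35.5 = -0.5778.
This image would form 20.511 cm past lens 1, i.e. 3.011 cm beyond lens 2, so it is a virtual object for lens 2: d_o2 = 17.5 - 20.511 = -3.011 cm.
Second lens: d_i2 = 1/(1/8 - 1/(-3.011)) = 2.188 cm.
m_2 = -(2.188)/(-3.011) = 0.7265.
Total m = m_1 x m_2 = (-0.5778)(0.7265) = -0.4198.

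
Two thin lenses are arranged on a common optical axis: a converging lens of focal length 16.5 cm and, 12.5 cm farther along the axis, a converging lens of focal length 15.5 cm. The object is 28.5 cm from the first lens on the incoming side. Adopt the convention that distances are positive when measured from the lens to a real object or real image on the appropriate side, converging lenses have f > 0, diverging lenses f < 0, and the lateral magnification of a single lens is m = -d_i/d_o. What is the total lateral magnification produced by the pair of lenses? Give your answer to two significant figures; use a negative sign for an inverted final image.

Applying the thin-lens equation to the first lens, 1/16.5 = 1/28.5 + 1/d_i1, which gives d_i1 = 39.187 cm.
Its lateral magnification is m_1 = -d_i1/d_o1 = -(39.187)/28.5 = -1.3750.
This image would form 39.187 cm past lens 1, i.e. 26.687 cm beyond lens 2, so it is a virtual object for lens 2: d_o2 = 12.5 - 39.187 = -26.687 cm.
Applying the thin-lens equation again with f_2 = 15.5 cm and d_o2 = -26.687 cm gives d_i2 = 9.805 cm.
m_2 = -(9.805)/(-26.687) = 0.3674.
Overall magnification: m = m_1 m_2 = -0.5052.

-0.51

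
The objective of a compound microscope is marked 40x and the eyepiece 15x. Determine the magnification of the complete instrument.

The overall magnification of a compound microscope is the product of the objective and eyepiece magnifications:
M = M_obj x M_eye = 40 x 15 = 600.

600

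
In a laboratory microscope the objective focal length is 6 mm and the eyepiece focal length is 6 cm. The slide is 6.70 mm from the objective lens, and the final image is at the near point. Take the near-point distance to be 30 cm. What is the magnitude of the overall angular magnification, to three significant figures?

51.4

Convert to cm: f_obj = 6 mm = 0.6 cm; d_o = 6.70 mm = 0.67 cm.
Objective: 1/d_i = 1/f_obj - 1/d_o = 1/0.6 - 1/0.67 = 0.17413 cm^-1, so d_i = 5.743 cm.
m_obj = -d_i/d_o = -5.743/0.67 = -8.571.
Eyepiece angular magnification (image at near point): M_eye = 1 + D/f_e = 1 + 30/6 = 6.000.
Overall M = m_obj x M_eye = (-8.571)(6.000) = -51.43.
|M| = 51.43.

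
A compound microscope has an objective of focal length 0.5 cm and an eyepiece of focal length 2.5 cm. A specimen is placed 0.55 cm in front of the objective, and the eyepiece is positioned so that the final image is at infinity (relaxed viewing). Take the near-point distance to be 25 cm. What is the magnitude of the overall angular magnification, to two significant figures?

Objective: 1/d_i = 1/f_obj - 1/d_o = 1/0.5 - 1/0.55 = 0.18182 cm^-1, so d_i = 5.500 cm.
m_obj = -d_i/d_o = -5.500/0.55 = -10.000.
Eyepiece angular magnification (image at infinity): M_eye = D/f_e = 25/2.5 = 10.000.
Overall M = m_obj x M_eye = (-10.000)(10.000) = -100.00.
|M| = 100.00.

100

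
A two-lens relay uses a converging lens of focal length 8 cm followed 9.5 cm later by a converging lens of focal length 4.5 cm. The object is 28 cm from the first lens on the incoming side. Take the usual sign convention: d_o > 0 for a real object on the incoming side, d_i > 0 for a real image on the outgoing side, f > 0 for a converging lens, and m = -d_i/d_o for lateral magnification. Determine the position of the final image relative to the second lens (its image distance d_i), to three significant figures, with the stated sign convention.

Lens 1: 1/d_i1 = 1/f_1 - 1/d_o1 = 1/8 - 1/28 = 0.08929 cm^-1, so d_i1 = 11.200 cm.
This image would form 11.200 cm past lens 1, i.e. 1.700 cm beyond lens 2, so it is a virtual object for lens 2: d_o2 = 9.5 - 11.200 = -1.700 cm.
Lens 2: 1/d_i2 = 1/f_2 - 1/d_o2 = 1/4.5 - 1/(-1.700) = 0.81046 cm^-1, so d_i2 = 1.234 cm.

1.23 cm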